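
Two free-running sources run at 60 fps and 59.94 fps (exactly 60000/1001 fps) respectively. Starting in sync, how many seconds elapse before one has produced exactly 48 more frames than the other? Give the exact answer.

The gap grows by |60000/1001 − 60| = 60/1001 frames per second.
Time for a 48-frame gap: 48 ÷ (60/1001) = 800.8 s.

800.8 seconds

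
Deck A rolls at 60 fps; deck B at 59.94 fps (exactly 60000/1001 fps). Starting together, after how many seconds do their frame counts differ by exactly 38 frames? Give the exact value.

19019/30 seconds

The gap grows by |60000/1001 − 60| = 60/1001 frames per second.
Time for a 38-frame gap: 38 ÷ (60/1001) = 19019/30 s.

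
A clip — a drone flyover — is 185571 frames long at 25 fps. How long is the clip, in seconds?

Running time = 185571 / (25) = 7422.84 s.

7422.84 seconds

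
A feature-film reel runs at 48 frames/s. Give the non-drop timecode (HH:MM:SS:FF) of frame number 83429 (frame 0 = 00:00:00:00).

83429 ÷ 48 = 1738 full seconds, remainder 5 frames.
1738 s = 0 h 28 min 58 s.
Timecode: 00:28:58:05.

00:28:58:05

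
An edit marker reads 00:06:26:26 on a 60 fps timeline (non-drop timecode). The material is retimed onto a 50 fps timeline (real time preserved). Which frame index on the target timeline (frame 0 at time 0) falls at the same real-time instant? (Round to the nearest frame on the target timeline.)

Source frame index: (0×3600 + 6×60 + 26) × 60 + 26 = 23186.
Real time: 23186 / (60) = 11593/30 s.
Target frame: (11593/30) × (50) = 57965/3 ≈ 19321.667 → 19322.

frame 19322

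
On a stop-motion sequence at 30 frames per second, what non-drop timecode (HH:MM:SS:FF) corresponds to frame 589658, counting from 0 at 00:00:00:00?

05:27:35:08

589658 ÷ 30 = 19655 full seconds, remainder 8 frames.
19655 s = 5 h 27 min 35 s.
Timecode: 05:27:35:08.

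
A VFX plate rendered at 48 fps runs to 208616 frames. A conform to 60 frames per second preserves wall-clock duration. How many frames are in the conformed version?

260770 frames

Target frames = source frames × (target rate / source rate) = 208616 × (60)/(48) = 208616 × 5/4 = 260770.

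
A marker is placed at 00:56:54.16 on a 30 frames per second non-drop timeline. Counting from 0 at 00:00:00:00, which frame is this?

Total seconds to the label: (0 × 3600 + 56 × 60 + 54) = 3414.
Frame index = 3414 × 30 + 16 = 102436.

frame 102436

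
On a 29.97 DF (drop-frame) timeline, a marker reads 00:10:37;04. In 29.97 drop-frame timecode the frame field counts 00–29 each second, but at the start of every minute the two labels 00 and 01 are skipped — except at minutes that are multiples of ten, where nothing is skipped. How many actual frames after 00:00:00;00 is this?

As if non-drop at 30 labels/s: (0 × 3600 + 10 × 60 + 37) × 30 + 4 = 19114.
Minute boundaries passed: 10; those not divisible by 10: 10 − 1 = 9; dropped labels = 2 × 9 = 18.
Actual frame index = 19114 − 18 = 19096.

19096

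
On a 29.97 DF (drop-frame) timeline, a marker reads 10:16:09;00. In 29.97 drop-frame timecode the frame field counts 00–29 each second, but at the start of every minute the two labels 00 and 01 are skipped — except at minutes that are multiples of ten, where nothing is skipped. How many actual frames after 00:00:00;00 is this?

1107960

Complete 10-minute blocks: 61, each 17982 frames → 1096902.
Remaining 6 whole minutes in the current block: 1800 + 5 × 1798 = 10790 frames.
Within the current minute: 9 × 30 + 0 − 2 = 268 (labels ;00/;01 skipped at this minute). Total = 1096902 + 10790 + 268 = 1107960.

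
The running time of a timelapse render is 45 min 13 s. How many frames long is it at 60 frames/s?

162780 frames

45 min 13 s = 2713 s.
Frames = 2713 × 60 = 162780.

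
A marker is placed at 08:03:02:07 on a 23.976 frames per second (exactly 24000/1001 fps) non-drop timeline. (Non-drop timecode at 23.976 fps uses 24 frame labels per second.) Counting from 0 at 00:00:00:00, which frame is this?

Total seconds to the label: (8 × 3600 + 3 × 60 + 2) = 28982.
Frame index = 28982 × 24 + 7 = 695575.

695575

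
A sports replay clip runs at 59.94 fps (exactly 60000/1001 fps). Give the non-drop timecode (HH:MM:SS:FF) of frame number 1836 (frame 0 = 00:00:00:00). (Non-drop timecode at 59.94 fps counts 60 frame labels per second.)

00:00:30:36

1836 ÷ 60 = 30 full seconds, remainder 36 frames.
30 s = 0 h 0 min 30 s.
Timecode: 00:00:30:36.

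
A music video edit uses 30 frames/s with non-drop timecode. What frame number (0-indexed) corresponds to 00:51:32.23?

frame 92783

Total seconds to the label: (0 × 3600 + 51 × 60 + 32) = 3092.
Frame index = 3092 × 30 + 23 = 92783.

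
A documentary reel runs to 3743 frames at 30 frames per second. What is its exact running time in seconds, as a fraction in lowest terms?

3743/30 seconds

Running time = 3743 ÷ (30) = 3743 × 1/30 = 3743/30 s.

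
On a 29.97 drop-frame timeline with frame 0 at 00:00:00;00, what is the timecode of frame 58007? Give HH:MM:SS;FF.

00:32:15;15

Each 10-minute DF block holds 10 × 60 × 30 − 9 × 2 = 17982 frames. 58007 ÷ 17982 → 3 full blocks, remainder 4061.
Within the partial block the first minute is 1800 frames and each further minute 1798, so 2 further minute boundaries passed. Total skipped labels = 18 × 3 + 2 × 2 = 58.
Non-drop label index = 58007 + 58 = 58065; at 30 labels/s that is 00:32:15:15, i.e. DF 00:32:15;15.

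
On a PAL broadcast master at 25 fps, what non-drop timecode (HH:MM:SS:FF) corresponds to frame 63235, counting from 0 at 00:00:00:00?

00:42:09:10

63235 ÷ 25 = 2529 full seconds, remainder 10 frames.
2529 s = 0 h 42 min 9 s.
Timecode: 00:42:09:10.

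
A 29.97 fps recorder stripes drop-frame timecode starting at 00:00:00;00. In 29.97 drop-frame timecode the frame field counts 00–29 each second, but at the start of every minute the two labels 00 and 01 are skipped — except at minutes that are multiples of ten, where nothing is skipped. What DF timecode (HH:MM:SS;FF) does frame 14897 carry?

Each 10-minute DF block holds 10 × 60 × 30 − 9 × 2 = 17982 frames. 14897 ÷ 17982 → 0 full blocks, remainder 14897.
Within the partial block the first minute is 1800 frames and each further minute 1798, so 8 further minute boundaries passed. Total skipped labels = 18 × 0 + 2 × 8 = 16.
Non-drop label index = 14897 + 16 = 14913; at 30 labels/s that is 00:08:17:03, i.e. DF 00:08:17;03.

00:08:17;03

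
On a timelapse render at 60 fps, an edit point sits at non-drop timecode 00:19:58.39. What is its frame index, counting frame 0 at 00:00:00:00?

Total seconds to the label: (0 × 3600 + 19 × 60 + 58) = 1198.
Frame index = 1198 × 60 + 39 = 71919.

71919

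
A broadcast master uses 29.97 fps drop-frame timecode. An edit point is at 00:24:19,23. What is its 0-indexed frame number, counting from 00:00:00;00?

Complete 10-minute blocks: 2, each 17982 frames → 35964.
Remaining 4 whole minutes in the current block: 1800 + 3 × 1798 = 7194 frames.
Within the current minute: 19 × 30 + 23 − 2 = 591 (labels ;00/;01 skipped at this minute). Total = 35964 + 7194 + 591 = 43749.

43749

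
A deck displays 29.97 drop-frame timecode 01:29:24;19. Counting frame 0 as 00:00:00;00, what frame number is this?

160777

As if non-drop at 30 labels/s: (1 × 3600 + 29 × 60 + 24) × 30 + 19 = 160939.
Minute boundaries passed: 89; those not divisible by 10: 89 − 8 = 81; dropped labels = 2 × 81 = 162.
Actual frame index = 160939 − 162 = 160777.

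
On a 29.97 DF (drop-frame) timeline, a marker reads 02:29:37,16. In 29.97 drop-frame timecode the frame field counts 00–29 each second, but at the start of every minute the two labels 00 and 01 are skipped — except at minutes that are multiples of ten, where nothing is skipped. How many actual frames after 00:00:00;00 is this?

Complete 10-minute blocks: 14, each 17982 frames → 251748.
Remaining 9 whole minutes in the current block: 1800 + 8 × 1798 = 16184 frames.
Within the current minute: 37 × 30 + 16 − 2 = 1124 (labels ;00/;01 skipped at this minute). Total = 251748 + 16184 + 1124 = 269056.

269056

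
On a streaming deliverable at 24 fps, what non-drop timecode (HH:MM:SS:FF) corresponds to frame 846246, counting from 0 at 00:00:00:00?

846246 ÷ 24 = 35260 full seconds, remainder 6 frames.
35260 s = 9 h 47 min 40 s.
Timecode: 09:47:40:06.

09:47:40:06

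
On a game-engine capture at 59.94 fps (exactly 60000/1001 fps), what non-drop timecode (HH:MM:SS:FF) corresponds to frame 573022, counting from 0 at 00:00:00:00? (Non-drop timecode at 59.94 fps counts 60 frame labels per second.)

573022 ÷ 60 = 9550 full seconds, remainder 22 frames.
9550 s = 2 h 39 min 10 s.
Timecode: 02:39:10:22.

02:39:10:22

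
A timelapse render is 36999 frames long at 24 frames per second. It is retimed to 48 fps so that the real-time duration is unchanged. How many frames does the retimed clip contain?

73998 frames

Target frames = source frames × (target rate / source rate) = 36999 × (48)/(24) = 36999 × 2 = 73998.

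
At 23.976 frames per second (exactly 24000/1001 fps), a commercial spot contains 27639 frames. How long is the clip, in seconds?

1152.776625 seconds

Running time = 27639 / (24000/1001) = 1152.776625 s.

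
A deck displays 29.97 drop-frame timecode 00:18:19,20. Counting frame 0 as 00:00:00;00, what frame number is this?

Complete 10-minute blocks: 1, each 17982 frames → 17982.
Remaining 8 whole minutes in the current block: 1800 + 7 × 1798 = 14386 frames.
Within the current minute: 19 × 30 + 20 − 2 = 588 (labels ;00/;01 skipped at this minute). Total = 17982 + 14386 + 588 = 32956.

32956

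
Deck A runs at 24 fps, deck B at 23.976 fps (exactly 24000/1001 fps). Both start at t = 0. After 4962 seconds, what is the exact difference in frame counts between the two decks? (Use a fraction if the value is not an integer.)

A emits 24 × 4962 = 119088 frames; B emits 24000/1001 × 4962 = 119088000/1001.
Difference = 119088/1001 frames (≈ 118.9690); B is behind A.

119088/1001 frames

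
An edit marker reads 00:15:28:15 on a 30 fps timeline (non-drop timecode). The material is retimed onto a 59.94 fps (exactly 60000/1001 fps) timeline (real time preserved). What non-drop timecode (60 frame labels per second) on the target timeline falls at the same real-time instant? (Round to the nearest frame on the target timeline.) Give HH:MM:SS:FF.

Source frame index: (0×3600 + 15×60 + 28) × 30 + 15 = 27855.
Real time: 27855 / (30) = 1857/2 s.
Target frame: (1857/2) × (60000/1001) = 55710000/1001 ≈ 55654.346 → 55654.
At 60 labels/s: frame 55654 → 00:15:27:34.

00:15:27:34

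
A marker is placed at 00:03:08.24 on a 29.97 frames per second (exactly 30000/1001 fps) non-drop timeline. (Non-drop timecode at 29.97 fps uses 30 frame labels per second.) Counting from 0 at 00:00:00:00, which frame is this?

5664

Total seconds to the label: (0 × 3600 + 3 × 60 + 8) = 188.
Frame index = 188 × 30 + 24 = 5664.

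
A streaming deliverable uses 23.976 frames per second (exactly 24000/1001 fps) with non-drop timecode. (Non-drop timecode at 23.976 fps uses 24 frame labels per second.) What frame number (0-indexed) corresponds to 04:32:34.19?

392515

Total seconds to the label: (4 × 3600 + 32 × 60 + 34) = 16354.
Frame index = 16354 × 24 + 19 = 392515.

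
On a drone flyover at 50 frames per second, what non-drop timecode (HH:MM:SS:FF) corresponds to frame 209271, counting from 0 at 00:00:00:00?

01:09:45:21

209271 ÷ 50 = 4185 full seconds, remainder 21 frames.
4185 s = 1 h 9 min 45 s.
Timecode: 01:09:45:21.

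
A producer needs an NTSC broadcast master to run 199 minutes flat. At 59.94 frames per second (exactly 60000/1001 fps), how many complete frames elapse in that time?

715684 frames

199 min = 11940 s.
Frames = 11940 × 60000/1001 = 716400000/1001 ≈ 715684.3157.
Complete frames: 715684.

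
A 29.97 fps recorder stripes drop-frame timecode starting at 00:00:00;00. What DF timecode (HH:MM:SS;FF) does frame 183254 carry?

01:41:54;16

Ten DF minutes hold 17982 frames, so frame 183254 lies in block 10 (frames 179820–197801) with 3434 frames into that block.
The block's first minute is 1800 frames and the rest 1798 each; 3434 frames reaches minute 1, so 10 × 18 + 1 × 2 = 182 labels have been skipped so far.
Adding those back, label number 183254 + 182 = 183436 at 30 labels/s is 6114 s + 16 f = 1 h 41 min 54 s frame 16, i.e. 01:41:54;16.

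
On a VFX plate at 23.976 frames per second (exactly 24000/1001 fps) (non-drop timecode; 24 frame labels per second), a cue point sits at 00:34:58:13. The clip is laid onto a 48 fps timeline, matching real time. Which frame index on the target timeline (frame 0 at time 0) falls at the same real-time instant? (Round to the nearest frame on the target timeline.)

frame 100831

Source frame index: (0×3600 + 34×60 + 58) × 24 + 13 = 50365.
Real time: 50365 / (24000/1001) = 10083073/4800 s.
Target frame: (10083073/4800) × (48) = 10083073/100 ≈ 100830.730 → 100831.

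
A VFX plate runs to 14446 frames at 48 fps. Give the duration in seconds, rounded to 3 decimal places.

Running time = 14446 × 1/48 = 7223/24 s ≈ 300.958 s.

300.958 seconds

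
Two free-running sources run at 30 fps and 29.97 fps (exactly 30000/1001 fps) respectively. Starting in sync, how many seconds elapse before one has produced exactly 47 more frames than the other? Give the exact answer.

The gap grows by |30000/1001 − 30| = 30/1001 frames per second.
Time for a 47-frame gap: 47 ÷ (30/1001) = 47047/30 s.

47047/30 seconds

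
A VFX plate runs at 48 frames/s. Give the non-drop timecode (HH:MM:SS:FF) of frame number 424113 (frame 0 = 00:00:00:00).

424113 ÷ 48 = 8835 full seconds, remainder 33 frames.
8835 s = 2 h 27 min 15 s.
Timecode: 02:27:15:33.

02:27:15:33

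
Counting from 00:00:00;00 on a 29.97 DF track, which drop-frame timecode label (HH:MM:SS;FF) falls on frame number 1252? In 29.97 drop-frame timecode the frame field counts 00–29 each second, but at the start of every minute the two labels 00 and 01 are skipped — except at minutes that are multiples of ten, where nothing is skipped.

00:00:41;22

Each 10-minute DF block holds 10 × 60 × 30 − 9 × 2 = 17982 frames. 1252 ÷ 17982 → 0 full blocks, remainder 1252.
Within the partial block the first minute is 1800 frames and each further minute 1798, so 0 further minute boundaries passed. Total skipped labels = 18 × 0 + 2 × 0 = 0.
Non-drop label index = 1252 + 0 = 1252; at 30 labels/s that is 00:00:41:22, i.e. DF 00:00:41;22.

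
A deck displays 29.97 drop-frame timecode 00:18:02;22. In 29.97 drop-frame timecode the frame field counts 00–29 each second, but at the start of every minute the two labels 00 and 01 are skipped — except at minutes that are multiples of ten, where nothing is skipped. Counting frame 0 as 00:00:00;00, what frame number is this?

As if non-drop at 30 labels/s: (0 × 3600 + 18 × 60 + 2) × 30 + 22 = 32482.
Minute boundaries passed: 18; those not divisible by 10: 18 − 1 = 17; dropped labels = 2 × 17 = 34.
Actual frame index = 32482 − 34 = 32448.

32448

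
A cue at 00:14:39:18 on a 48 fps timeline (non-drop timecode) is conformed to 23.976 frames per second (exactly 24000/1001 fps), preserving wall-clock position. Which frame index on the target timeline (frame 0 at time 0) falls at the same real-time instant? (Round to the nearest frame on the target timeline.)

Source frame index: (0×3600 + 14×60 + 39) × 48 + 18 = 42210.
Real time: 42210 / (48) = 7035/8 s.
Target frame: (7035/8) × (24000/1001) = 3015000/143 ≈ 21083.916 → 21084.

frame 21084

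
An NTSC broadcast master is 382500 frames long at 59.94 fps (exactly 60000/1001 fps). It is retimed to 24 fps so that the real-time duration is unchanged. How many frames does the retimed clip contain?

Target frames = source frames × (target rate / source rate) = 382500 × (24)/(60000/1001) = 382500 × 1001/2500 = 153153.

153153 frames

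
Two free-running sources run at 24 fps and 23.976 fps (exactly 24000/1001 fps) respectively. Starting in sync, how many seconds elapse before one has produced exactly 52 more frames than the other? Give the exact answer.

13013/6 seconds

The gap grows by |24000/1001 − 24| = 24/1001 frames per second.
Time for a 52-frame gap: 52 ÷ (24/1001) = 13013/6 s.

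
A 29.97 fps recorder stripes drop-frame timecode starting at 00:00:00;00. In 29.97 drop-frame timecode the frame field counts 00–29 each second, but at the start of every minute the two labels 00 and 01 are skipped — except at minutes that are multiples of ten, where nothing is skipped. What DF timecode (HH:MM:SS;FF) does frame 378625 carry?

03:30:33;13

Ten DF minutes hold 17982 frames, so frame 378625 lies in block 21 (frames 377622–395603) with 1003 frames into that block.
The block's first minute is 1800 frames and the rest 1798 each; 1003 frames reaches minute 0, so 21 × 18 + 0 × 2 = 378 labels have been skipped so far.
Adding those back, label number 378625 + 378 = 379003 at 30 labels/s is 12633 s + 13 f = 3 h 30 min 33 s frame 13, i.e. 03:30:33;13.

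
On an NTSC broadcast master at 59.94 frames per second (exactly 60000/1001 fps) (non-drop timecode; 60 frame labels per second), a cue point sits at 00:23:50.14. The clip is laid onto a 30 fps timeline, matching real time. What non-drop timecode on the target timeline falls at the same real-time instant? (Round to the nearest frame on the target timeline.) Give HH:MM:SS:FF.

Source frame index: (0×3600 + 23×60 + 50) × 60 + 14 = 85814.
Real time: 85814 / (60000/1001) = 42949907/30000 s.
Target frame: (42949907/30000) × (30) = 42949907/1000 ≈ 42949.907 → 42950.
At 30 labels/s: frame 42950 → 00:23:51:20.

00:23:51:20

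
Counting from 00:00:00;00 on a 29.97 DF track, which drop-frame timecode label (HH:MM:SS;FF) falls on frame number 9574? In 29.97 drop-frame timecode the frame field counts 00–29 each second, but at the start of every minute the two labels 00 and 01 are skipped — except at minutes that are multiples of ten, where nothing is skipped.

Ten DF minutes hold 17982 frames, so frame 9574 lies in block 0 (frames 0–17981) with 9574 frames into that block.
The block's first minute is 1800 frames and the rest 1798 each; 9574 frames reaches minute 5, so 0 × 18 + 5 × 2 = 10 labels have been skipped so far.
Adding those back, label number 9574 + 10 = 9584 at 30 labels/s is 319 s + 14 f = 0 h 5 min 19 s frame 14, i.e. 00:05:19;14.

00:05:19;14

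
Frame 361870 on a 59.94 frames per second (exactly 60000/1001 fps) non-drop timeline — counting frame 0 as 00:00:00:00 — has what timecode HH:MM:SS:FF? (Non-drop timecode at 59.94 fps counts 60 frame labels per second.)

01:40:31:10

361870 ÷ 60 = 6031 full seconds, remainder 10 frames.
6031 s = 1 h 40 min 31 s.
Timecode: 01:40:31:10.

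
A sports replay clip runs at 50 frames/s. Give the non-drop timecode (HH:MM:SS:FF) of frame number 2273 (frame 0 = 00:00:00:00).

00:00:45:23

2273 ÷ 50 = 45 full seconds, remainder 23 frames.
45 s = 0 h 0 min 45 s.
Timecode: 00:00:45:23.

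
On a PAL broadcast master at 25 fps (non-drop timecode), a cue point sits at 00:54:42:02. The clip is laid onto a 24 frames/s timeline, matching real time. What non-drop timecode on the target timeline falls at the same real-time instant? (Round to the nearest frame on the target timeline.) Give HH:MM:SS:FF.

Source frame index: (0×3600 + 54×60 + 42) × 25 + 2 = 82052.
Real time: 82052 / (25) = 82052/25 s.
Target frame: (82052/25) × (24) = 1969248/25 ≈ 78769.920 → 78770.
At 24 labels/s: frame 78770 → 00:54:42:02.

00:54:42:02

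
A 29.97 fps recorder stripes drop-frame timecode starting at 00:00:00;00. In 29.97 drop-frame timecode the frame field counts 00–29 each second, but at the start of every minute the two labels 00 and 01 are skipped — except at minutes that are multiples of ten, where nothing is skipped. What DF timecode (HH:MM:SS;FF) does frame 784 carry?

Ten DF minutes hold 17982 frames, so frame 784 lies in block 0 (frames 0–17981) with 784 frames into that block.
The block's first minute is 1800 frames and the rest 1798 each; 784 frames reaches minute 0, so 0 × 18 + 0 × 2 = 0 labels have been skipped so far.
Adding those back, label number 784 + 0 = 784 at 30 labels/s is 26 s + 4 f = 0 h 0 min 26 s frame 4, i.e. 00:00:26;04.

00:00:26;04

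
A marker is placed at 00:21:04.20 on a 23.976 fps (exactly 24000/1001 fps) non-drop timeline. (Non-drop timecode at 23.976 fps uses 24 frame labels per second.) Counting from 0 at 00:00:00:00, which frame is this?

frame 30356

Total seconds to the label: (0 × 3600 + 21 × 60 + 4) = 1264.
Frame index = 1264 × 24 + 20 = 30356.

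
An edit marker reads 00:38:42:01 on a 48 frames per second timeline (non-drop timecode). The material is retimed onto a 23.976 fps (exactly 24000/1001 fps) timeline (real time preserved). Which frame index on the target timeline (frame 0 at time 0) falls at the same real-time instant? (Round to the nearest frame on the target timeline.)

frame 55673

Source frame index: (0×3600 + 38×60 + 42) × 48 + 1 = 111457.
Real time: 111457 / (48) = 111457/48 s.
Target frame: (111457/48) × (24000/1001) = 55728500/1001 ≈ 55672.827 → 55673.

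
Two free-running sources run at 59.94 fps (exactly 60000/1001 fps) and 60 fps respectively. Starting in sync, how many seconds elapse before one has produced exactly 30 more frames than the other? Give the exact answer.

The gap grows by |60 − 60000/1001| = 60/1001 frames per second.
Time for a 30-frame gap: 30 ÷ (60/1001) = 500.5 s.

500.5 seconds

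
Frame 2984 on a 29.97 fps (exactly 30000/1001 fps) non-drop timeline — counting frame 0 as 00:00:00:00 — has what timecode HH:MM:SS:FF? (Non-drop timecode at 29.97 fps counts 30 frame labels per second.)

00:01:39:14

2984 ÷ 30 = 99 full seconds, remainder 14 frames.
99 s = 0 h 1 min 39 s.
Timecode: 00:01:39:14.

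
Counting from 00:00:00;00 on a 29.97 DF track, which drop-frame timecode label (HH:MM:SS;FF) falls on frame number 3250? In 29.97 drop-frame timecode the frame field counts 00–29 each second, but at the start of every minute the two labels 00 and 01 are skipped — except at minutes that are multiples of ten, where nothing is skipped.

Ten DF minutes hold 17982 frames, so frame 3250 lies in block 0 (frames 0–17981) with 3250 frames into that block.
The block's first minute is 1800 frames and the rest 1798 each; 3250 frames reaches minute 1, so 0 × 18 + 1 × 2 = 2 labels have been skipped so far.
Adding those back, label number 3250 + 2 = 3252 at 30 labels/s is 108 s + 12 f = 0 h 1 min 48 s frame 12, i.e. 00:01:48;12.

00:01:48;12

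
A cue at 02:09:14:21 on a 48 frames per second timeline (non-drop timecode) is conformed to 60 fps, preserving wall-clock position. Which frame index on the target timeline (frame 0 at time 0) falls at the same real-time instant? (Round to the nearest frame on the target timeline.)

Source frame index: (2×3600 + 9×60 + 14) × 48 + 21 = 372213.
Real time: 372213 / (48) = 124071/16 s.
Target frame: (124071/16) × (60) = 1861065/4 ≈ 465266.250 → 465266.

frame 465266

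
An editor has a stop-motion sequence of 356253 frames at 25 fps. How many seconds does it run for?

Running time = 356253 / (25) = 14250.12 s.

14250.12 seconds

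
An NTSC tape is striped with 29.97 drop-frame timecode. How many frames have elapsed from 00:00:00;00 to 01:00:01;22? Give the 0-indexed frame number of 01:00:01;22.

107944

Complete 10-minute blocks: 6, each 17982 frames → 107892.
Remaining 0 whole minutes in the current block: 0 frames.
Within the current minute: 1 × 30 + 22 = 52. Total = 107892 + 0 + 52 = 107944.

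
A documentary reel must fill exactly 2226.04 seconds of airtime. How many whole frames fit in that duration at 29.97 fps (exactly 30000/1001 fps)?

66714 frames

Frames = 2226.04 × 30000/1001 = 66781200/1001 ≈ 66714.4855.
Complete frames: 66714.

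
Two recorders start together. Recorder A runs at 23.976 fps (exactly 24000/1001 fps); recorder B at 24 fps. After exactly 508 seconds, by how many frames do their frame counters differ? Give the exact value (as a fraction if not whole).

A emits 24000/1001 × 508 = 12192000/1001 frames; B emits 24 × 508 = 12192.
Difference = 12192/1001 frames (≈ 12.1798); B is ahead of A.

12192/1001 frames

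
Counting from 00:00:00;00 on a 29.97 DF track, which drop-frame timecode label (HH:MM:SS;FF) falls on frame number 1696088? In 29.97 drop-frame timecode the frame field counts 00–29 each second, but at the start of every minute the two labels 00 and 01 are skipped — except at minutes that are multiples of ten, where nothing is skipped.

Each 10-minute DF block holds 10 × 60 × 30 − 9 × 2 = 17982 frames. 1696088 ÷ 17982 → 94 full blocks, remainder 5780.
Within the partial block the first minute is 1800 frames and each further minute 1798, so 3 further minute boundaries passed. Total skipped labels = 18 × 94 + 2 × 3 = 1698.
Non-drop label index = 1696088 + 1698 = 1697786; at 30 labels/s that is 15:43:12:26, i.e. DF 15:43:12;26.

15:43:12;26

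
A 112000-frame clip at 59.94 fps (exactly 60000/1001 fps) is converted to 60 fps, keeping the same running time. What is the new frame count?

Target frames = source frames × (target rate / source rate) = 112000 × (60)/(60000/1001) = 112000 × 1001/1000 = 112112.

112112 frames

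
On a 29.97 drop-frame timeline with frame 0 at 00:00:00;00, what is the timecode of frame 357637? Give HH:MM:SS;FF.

03:18:53;05

Each 10-minute DF block holds 10 × 60 × 30 − 9 × 2 = 17982 frames. 357637 ÷ 17982 → 19 full blocks, remainder 15979.
Within the partial block the first minute is 1800 frames and each further minute 1798, so 8 further minute boundaries passed. Total skipped labels = 18 × 19 + 2 × 8 = 358.
Non-drop label index = 357637 + 358 = 357995; at 30 labels/s that is 03:18:53:05, i.e. DF 03:18:53;05.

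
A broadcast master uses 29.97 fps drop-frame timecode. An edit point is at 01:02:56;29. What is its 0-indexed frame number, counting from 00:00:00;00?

113197

As if non-drop at 30 labels/s: (1 × 3600 + 2 × 60 + 56) × 30 + 29 = 113309.
Minute boundaries passed: 62; those not divisible by 10: 62 − 6 = 56; dropped labels = 2 × 56 = 112.
Actual frame index = 113309 − 112 = 113197.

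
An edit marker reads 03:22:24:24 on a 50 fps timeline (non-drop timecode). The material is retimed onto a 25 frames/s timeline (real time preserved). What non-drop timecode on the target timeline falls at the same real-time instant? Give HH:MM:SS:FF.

Source frame index: (3×3600 + 22×60 + 24) × 50 + 24 = 607224.
Real time: 607224 / (50) = 303612/25 s.
Target frame: (303612/25) × (25) = 303612.
At 25 labels/s: frame 303612 → 03:22:24:12.

03:22:24:12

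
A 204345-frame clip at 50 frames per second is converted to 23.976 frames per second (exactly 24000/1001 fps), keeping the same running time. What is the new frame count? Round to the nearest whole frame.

Frames at target rate = 204345 × (24000/1001) / (50) = 98085600/1001 ≈ 97987.612.
Nearest whole frame: 97988.

97988 frames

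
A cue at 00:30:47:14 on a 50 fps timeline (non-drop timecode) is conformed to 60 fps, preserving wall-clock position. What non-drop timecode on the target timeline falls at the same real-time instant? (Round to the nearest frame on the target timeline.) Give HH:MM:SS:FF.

00:30:47:17

Source frame index: (0×3600 + 30×60 + 47) × 50 + 14 = 92364.
Real time: 92364 / (50) = 46182/25 s.
Target frame: (46182/25) × (60) = 554184/5 ≈ 110836.800 → 110837.
At 60 labels/s: frame 110837 → 00:30:47:17.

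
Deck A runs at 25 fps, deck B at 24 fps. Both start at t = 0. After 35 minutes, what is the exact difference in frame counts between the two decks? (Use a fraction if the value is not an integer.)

35 min = 2100 s.
A emits 25 × 2100 = 52500 frames; B emits 24 × 2100 = 50400.
Difference = 2100 frames; B is behind A.

2100 frames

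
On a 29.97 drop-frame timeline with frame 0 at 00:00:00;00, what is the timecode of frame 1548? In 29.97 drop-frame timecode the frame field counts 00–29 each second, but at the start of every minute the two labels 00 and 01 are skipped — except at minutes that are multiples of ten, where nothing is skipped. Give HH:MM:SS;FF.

00:00:51;18

Ten DF minutes hold 17982 frames, so frame 1548 lies in block 0 (frames 0–17981) with 1548 frames into that block.
The block's first minute is 1800 frames and the rest 1798 each; 1548 frames reaches minute 0, so 0 × 18 + 0 × 2 = 0 labels have been skipped so far.
Adding those back, label number 1548 + 0 = 1548 at 30 labels/s is 51 s + 18 f = 0 h 0 min 51 s frame 18, i.e. 00:00:51;18.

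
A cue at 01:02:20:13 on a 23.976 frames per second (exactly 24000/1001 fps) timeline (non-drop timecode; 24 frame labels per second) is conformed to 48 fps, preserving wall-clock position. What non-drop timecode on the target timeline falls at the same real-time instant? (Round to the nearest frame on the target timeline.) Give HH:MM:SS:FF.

01:02:24:14

Source frame index: (1×3600 + 2×60 + 20) × 24 + 13 = 89773.
Real time: 89773 / (24000/1001) = 89862773/24000 s.
Target frame: (89862773/24000) × (48) = 89862773/500 ≈ 179725.546 → 179726.
At 48 labels/s: frame 179726 → 01:02:24:14.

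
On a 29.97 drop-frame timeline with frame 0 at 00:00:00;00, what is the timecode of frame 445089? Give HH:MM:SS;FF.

04:07:31;05

Each 10-minute DF block holds 10 × 60 × 30 − 9 × 2 = 17982 frames. 445089 ÷ 17982 → 24 full blocks, remainder 13521.
Within the partial block the first minute is 1800 frames and each further minute 1798, so 7 further minute boundaries passed. Total skipped labels = 18 × 24 + 2 × 7 = 446.
Non-drop label index = 445089 + 446 = 445535; at 30 labels/s that is 04:07:31:05, i.e. DF 04:07:31;05.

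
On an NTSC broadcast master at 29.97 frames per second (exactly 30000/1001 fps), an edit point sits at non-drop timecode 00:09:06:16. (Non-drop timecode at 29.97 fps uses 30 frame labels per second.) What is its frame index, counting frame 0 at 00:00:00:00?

frame 16396

Total seconds to the label: (0 × 3600 + 9 × 60 + 6) = 546.
Frame index = 546 × 30 + 16 = 16396.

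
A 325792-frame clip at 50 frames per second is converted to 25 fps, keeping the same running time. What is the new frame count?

Target frames = source frames × (target rate / source rate) = 325792 × (25)/(50) = 325792 × 1/2 = 162896.

162896 frames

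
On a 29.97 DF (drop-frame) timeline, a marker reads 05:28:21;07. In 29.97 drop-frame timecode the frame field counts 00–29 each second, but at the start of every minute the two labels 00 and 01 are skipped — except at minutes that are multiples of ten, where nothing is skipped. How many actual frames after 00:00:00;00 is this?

As if non-drop at 30 labels/s: (5 × 3600 + 28 × 60 + 21) × 30 + 7 = 591037.
Minute boundaries passed: 328; those not divisible by 10: 328 − 32 = 296; dropped labels = 2 × 296 = 592.
Actual frame index = 591037 − 592 = 590445.

590445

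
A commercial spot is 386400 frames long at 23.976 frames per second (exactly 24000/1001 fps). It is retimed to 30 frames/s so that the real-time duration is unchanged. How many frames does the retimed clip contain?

Target frames = source frames × (target rate / source rate) = 386400 × (30)/(24000/1001) = 386400 × 1001/800 = 483483.

483483 frames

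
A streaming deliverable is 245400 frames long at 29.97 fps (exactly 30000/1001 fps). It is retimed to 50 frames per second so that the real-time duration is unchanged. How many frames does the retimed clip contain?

Target frames = source frames × (target rate / source rate) = 245400 × (50)/(30000/1001) = 245400 × 1001/600 = 409409.

409409 frames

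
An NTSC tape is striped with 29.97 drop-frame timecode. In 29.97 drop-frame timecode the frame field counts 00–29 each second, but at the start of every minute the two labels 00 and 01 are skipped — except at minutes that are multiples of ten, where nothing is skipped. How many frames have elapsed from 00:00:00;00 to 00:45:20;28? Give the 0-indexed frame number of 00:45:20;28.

As if non-drop at 30 labels/s: (0 × 3600 + 45 × 60 + 20) × 30 + 28 = 81628.
Minute boundaries passed: 45; those not divisible by 10: 45 − 4 = 41; dropped labels = 2 × 41 = 82.
Actual frame index = 81628 − 82 = 81546.

81546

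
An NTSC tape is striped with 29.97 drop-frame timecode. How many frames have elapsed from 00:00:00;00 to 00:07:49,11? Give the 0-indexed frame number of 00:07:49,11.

As if non-drop at 30 labels/s: (0 × 3600 + 7 × 60 + 49) × 30 + 11 = 14081.
Minute boundaries passed: 7; those not divisible by 10: 7 − 0 = 7; dropped labels = 2 × 7 = 14.
Actual frame index = 14081 − 14 = 14067.

14067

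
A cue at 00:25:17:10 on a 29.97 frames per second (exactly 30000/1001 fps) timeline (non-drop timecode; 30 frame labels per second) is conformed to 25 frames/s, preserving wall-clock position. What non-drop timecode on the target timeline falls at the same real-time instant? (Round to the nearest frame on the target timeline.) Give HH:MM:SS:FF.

00:25:18:21

Source frame index: (0×3600 + 25×60 + 17) × 30 + 10 = 45520.
Real time: 45520 / (30000/1001) = 569569/375 s.
Target frame: (569569/375) × (25) = 569569/15 ≈ 37971.267 → 37971.
At 25 labels/s: frame 37971 → 00:25:18:21.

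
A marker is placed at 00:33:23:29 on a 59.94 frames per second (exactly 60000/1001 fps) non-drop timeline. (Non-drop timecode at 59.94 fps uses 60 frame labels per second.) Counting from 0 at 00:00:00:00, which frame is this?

120209

Total seconds to the label: (0 × 3600 + 33 × 60 + 23) = 2003.
Frame index = 2003 × 60 + 29 = 120209.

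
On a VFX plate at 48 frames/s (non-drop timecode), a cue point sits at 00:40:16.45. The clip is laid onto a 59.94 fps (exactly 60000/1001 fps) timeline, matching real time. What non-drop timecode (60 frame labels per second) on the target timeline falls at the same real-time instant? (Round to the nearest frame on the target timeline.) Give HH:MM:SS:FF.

00:40:14:31

Source frame index: (0×3600 + 40×60 + 16) × 48 + 45 = 116013.
Real time: 116013 / (48) = 38671/16 s.
Target frame: (38671/16) × (60000/1001) = 145016250/1001 ≈ 144871.379 → 144871.
At 60 labels/s: frame 144871 → 00:40:14:31.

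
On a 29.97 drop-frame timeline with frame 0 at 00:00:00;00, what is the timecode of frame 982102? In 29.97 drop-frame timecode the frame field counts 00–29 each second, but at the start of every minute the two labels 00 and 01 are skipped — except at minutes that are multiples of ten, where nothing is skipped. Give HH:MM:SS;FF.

Each 10-minute DF block holds 10 × 60 × 30 − 9 × 2 = 17982 frames. 982102 ÷ 17982 → 54 full blocks, remainder 11074.
Within the partial block the first minute is 1800 frames and each further minute 1798, so 6 further minute boundaries passed. Total skipped labels = 18 × 54 + 2 × 6 = 984.
Non-drop label index = 982102 + 984 = 983086; at 30 labels/s that is 09:06:09:16, i.e. DF 09:06:09;16.

09:06:09;16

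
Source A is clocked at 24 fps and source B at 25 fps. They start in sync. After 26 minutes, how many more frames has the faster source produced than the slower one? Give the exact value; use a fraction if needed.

1560 frames

26 min = 1560 s.
A emits 24 × 1560 = 37440 frames; B emits 25 × 1560 = 39000.
Difference = 1560 frames; B is ahead of A.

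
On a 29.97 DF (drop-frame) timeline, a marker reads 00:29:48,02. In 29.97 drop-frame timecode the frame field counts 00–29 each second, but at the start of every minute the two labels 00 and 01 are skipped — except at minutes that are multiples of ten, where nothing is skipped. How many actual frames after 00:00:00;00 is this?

As if non-drop at 30 labels/s: (0 × 3600 + 29 × 60 + 48) × 30 + 2 = 53642.
Minute boundaries passed: 29; those not divisible by 10: 29 − 2 = 27; dropped labels = 2 × 27 = 54.
Actual frame index = 53642 − 54 = 53588.

53588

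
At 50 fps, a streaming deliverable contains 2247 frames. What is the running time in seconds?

Running time = 2247 / (50) = 44.94 s.

44.94 seconds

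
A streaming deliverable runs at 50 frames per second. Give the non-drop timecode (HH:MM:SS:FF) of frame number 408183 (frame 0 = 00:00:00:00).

408183 ÷ 50 = 8163 full seconds, remainder 33 frames.
8163 s = 2 h 16 min 3 s.
Timecode: 02:16:03:33.

02:16:03:33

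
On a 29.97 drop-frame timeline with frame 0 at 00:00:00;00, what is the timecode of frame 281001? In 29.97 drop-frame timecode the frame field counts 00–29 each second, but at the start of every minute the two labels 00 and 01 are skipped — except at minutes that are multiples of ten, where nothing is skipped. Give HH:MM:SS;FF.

Each 10-minute DF block holds 10 × 60 × 30 − 9 × 2 = 17982 frames. 281001 ÷ 17982 → 15 full blocks, remainder 11271.
Within the partial block the first minute is 1800 frames and each further minute 1798, so 6 further minute boundaries passed. Total skipped labels = 18 × 15 + 2 × 6 = 282.
Non-drop label index = 281001 + 282 = 281283; at 30 labels/s that is 02:36:16:03, i.e. DF 02:36:16;03.

02:36:16;03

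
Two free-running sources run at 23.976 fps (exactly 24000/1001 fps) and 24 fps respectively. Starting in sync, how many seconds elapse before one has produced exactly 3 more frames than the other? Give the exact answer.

125.125 seconds

The gap grows by |24 − 24000/1001| = 24/1001 frames per second.
Time for a 3-frame gap: 3 ÷ (24/1001) = 125.125 s.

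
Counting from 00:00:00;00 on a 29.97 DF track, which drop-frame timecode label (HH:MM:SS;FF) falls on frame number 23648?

00:13:09;02

Ten DF minutes hold 17982 frames, so frame 23648 lies in block 1 (frames 17982–35963) with 5666 frames into that block.
The block's first minute is 1800 frames and the rest 1798 each; 5666 frames reaches minute 3, so 1 × 18 + 3 × 2 = 24 labels have been skipped so far.
Adding those back, label number 23648 + 24 = 23672 at 30 labels/s is 789 s + 2 f = 0 h 13 min 9 s frame 2, i.e. 00:13:09;02.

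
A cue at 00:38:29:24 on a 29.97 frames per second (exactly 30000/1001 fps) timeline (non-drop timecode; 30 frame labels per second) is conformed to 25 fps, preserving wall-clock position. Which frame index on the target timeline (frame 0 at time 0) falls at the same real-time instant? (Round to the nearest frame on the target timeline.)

Source frame index: (0×3600 + 38×60 + 29) × 30 + 24 = 69294.
Real time: 69294 / (30000/1001) = 11560549/5000 s.
Target frame: (11560549/5000) × (25) = 11560549/200 ≈ 57802.745 → 57803.

frame 57803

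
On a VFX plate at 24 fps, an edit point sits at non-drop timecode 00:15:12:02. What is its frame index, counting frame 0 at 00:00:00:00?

frame 21890

Total seconds to the label: (0 × 3600 + 15 × 60 + 12) = 912.
Frame index = 912 × 24 + 2 = 21890.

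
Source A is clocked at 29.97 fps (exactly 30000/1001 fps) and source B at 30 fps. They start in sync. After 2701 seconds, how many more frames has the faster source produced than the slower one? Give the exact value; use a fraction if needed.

A emits 30000/1001 × 2701 = 81030000/1001 frames; B emits 30 × 2701 = 81030.
Difference = 81030/1001 frames (≈ 80.9491); B is ahead of A.

81030/1001 frames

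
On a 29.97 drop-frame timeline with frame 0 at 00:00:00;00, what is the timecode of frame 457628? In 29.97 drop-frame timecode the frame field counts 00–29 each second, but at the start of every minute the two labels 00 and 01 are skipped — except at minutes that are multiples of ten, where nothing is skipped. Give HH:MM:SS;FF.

Each 10-minute DF block holds 10 × 60 × 30 − 9 × 2 = 17982 frames. 457628 ÷ 17982 → 25 full blocks, remainder 8078.
Within the partial block the first minute is 1800 frames and each further minute 1798, so 4 further minute boundaries passed. Total skipped labels = 18 × 25 + 2 × 4 = 458.
Non-drop label index = 457628 + 458 = 458086; at 30 labels/s that is 04:14:29:16, i.e. DF 04:14:29;16.

04:14:29;16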